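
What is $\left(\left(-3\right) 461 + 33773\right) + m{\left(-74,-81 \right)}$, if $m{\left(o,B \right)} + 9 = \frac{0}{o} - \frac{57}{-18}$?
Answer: $\frac{194305}{6} \approx 32384.0$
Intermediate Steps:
$m{\left(o,B \right)} = - \frac{35}{6}$ ($m{\left(o,B \right)} = -9 + \left(\frac{0}{o} - \frac{57}{-18}\right) = -9 + \left(0 - - \frac{19}{6}\right) = -9 + \left(0 + \frac{19}{6}\right) = -9 + \frac{19}{6} = - \frac{35}{6}$)
$\left(\left(-3\right) 461 + 33773\right) + m{\left(-74,-81 \right)} = \left(\left(-3\right) 461 + 33773\right) - \frac{35}{6} = \left(-1383 + 33773\right) - \frac{35}{6} = 32390 - \frac{35}{6} = \frac{194305}{6}$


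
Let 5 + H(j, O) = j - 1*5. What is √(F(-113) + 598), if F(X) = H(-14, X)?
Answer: √574 ≈ 23.958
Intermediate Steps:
H(j, O) = -10 + j (H(j, O) = -5 + (j - 1*5) = -5 + (j - 5) = -5 + (-5 + j) = -10 + j)
F(X) = -24 (F(X) = -10 - 14 = -24)
√(F(-113) + 598) = √(-24 + 598) = √574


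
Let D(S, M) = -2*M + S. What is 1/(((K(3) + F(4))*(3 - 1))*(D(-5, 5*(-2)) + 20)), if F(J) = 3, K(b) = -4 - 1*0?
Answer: -1/70 ≈ -0.014286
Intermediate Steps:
K(b) = -4 (K(b) = -4 + 0 = -4)
D(S, M) = S - 2*M
1/(((K(3) + F(4))*(3 - 1))*(D(-5, 5*(-2)) + 20)) = 1/(((-4 + 3)*(3 - 1))*((-5 - 10*(-2)) + 20)) = 1/((-1*2)*((-5 - 2*(-10)) + 20)) = 1/(-2*((-5 + 20) + 20)) = 1/(-2*(15 + 20)) = 1/(-2*35) = 1/(-70) = -1/70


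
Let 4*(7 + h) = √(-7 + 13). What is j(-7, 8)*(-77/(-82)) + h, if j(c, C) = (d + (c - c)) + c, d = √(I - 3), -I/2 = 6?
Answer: -1113/82 + √6/4 + 77*I*√15/82 ≈ -12.961 + 3.6368*I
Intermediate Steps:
I = -12 (I = -2*6 = -12)
d = I*√15 (d = √(-12 - 3) = √(-15) = I*√15 ≈ 3.873*I)
j(c, C) = c + I*√15 (j(c, C) = (I*√15 + (c - c)) + c = (I*√15 + 0) + c = I*√15 + c = c + I*√15)
h = -7 + √6/4 (h = -7 + √(-7 + 13)/4 = -7 + √6/4 ≈ -6.3876)
j(-7, 8)*(-77/(-82)) + h = (-7 + I*√15)*(-77/(-82)) + (-7 + √6/4) = (-7 + I*√15)*(-77*(-1/82)) + (-7 + √6/4) = (-7 + I*√15)*(77/82) + (-7 + √6/4) = (-539/82 + 77*I*√15/82) + (-7 + √6/4) = -1113/82 + √6/4 + 77*I*√15/82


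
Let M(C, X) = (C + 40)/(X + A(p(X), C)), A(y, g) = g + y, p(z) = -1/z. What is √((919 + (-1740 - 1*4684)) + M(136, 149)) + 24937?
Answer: 24937 + I*√38771306674/2654 ≈ 24937.0 + 74.192*I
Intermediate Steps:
M(C, X) = (40 + C)/(C + X - 1/X) (M(C, X) = (C + 40)/(X + (C - 1/X)) = (40 + C)/(C + X - 1/X))
√((919 + (-1740 - 1*4684)) + M(136, 149)) + 24937 = √((919 + (-1740 - 1*4684)) + 149*(40 + 136)/(-1 + 149² + 136*149)) + 24937 = √((919 + (-1740 - 4684)) + 149*176/(-1 + 22201 + 20264)) + 24937 = √((919 - 6424) + 149*176/42464) + 24937 = √(-5505 + 149*(1/42464)*176) + 24937 = √(-5505 + 1639/2654) + 24937 = √(-14608631/2654) + 24937 = I*√38771306674/2654 + 24937 = 24937 + I*√38771306674/2654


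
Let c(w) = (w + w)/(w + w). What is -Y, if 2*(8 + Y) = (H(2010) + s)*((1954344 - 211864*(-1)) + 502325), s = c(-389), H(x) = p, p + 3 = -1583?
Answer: 4229624821/2 ≈ 2.1148e+9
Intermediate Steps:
p = -1586 (p = -3 - 1583 = -1586)
H(x) = -1586
c(w) = 1 (c(w) = (2*w)/((2*w)) = (2*w)*(1/(2*w)) = 1)
s = 1
Y = -4229624821/2 (Y = -8 + ((-1586 + 1)*((1954344 - 211864*(-1)) + 502325))/2 = -8 + (-1585*((1954344 + 211864) + 502325))/2 = -8 + (-1585*(2166208 + 502325))/2 = -8 + (-1585*2668533)/2 = -8 + (½)*(-4229624805) = -8 - 4229624805/2 = -4229624821/2 ≈ -2.1148e+9)
-Y = -1*(-4229624821/2) = 4229624821/2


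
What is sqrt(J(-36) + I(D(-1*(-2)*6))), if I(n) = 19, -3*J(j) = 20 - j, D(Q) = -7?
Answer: sqrt(3)/3 ≈ 0.57735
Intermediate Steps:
J(j) = -20/3 + j/3 (J(j) = -(20 - j)/3 = -20/3 + j/3)
sqrt(J(-36) + I(D(-1*(-2)*6))) = sqrt((-20/3 + (1/3)*(-36)) + 19) = sqrt((-20/3 - 12) + 19) = sqrt(-56/3 + 19) = sqrt(1/3) = sqrt(3)/3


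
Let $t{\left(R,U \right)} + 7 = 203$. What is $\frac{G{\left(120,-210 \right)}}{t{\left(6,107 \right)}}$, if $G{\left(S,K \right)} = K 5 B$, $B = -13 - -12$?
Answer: $\frac{75}{14} \approx 5.3571$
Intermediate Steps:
$t{\left(R,U \right)} = 196$ ($t{\left(R,U \right)} = -7 + 203 = 196$)
$B = -1$ ($B = -13 + 12 = -1$)
$G{\left(S,K \right)} = - 5 K$ ($G{\left(S,K \right)} = K 5 \left(-1\right) = 5 K \left(-1\right) = - 5 K$)
$\frac{G{\left(120,-210 \right)}}{t{\left(6,107 \right)}} = \frac{\left(-5\right) \left(-210\right)}{196} = 1050 \cdot \frac{1}{196} = \frac{75}{14}$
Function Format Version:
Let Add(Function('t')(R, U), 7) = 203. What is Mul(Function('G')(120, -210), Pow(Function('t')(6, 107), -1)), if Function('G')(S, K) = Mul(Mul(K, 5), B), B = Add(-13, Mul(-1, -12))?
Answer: Rational(75, 14) ≈ 5.3571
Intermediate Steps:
Function('t')(R, U) = 196 (Function('t')(R, U) = Add(-7, 203) = 196)
B = -1 (B = Add(-13, 12) = -1)
Function('G')(S, K) = Mul(-5, K) (Function('G')(S, K) = Mul(Mul(K, 5), -1) = Mul(Mul(5, K), -1) = Mul(-5, K))
Mul(Function('G')(120, -210), Pow(Function('t')(6, 107), -1)) = Mul(Mul(-5, -210), Pow(196, -1)) = Mul(1050, Rational(1, 196)) = Rational(75, 14)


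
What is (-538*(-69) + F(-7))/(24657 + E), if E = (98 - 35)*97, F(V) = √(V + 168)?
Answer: 6187/5128 + √161/30768 ≈ 1.2069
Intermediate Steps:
F(V) = √(168 + V)
E = 6111 (E = 63*97 = 6111)
(-538*(-69) + F(-7))/(24657 + E) = (-538*(-69) + √(168 - 7))/(24657 + 6111) = (37122 + √161)/30768 = (37122 + √161)*(1/30768) = 6187/5128 + √161/30768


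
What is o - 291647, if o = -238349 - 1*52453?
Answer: -582449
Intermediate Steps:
o = -290802 (o = -238349 - 52453 = -290802)
o - 291647 = -290802 - 291647 = -582449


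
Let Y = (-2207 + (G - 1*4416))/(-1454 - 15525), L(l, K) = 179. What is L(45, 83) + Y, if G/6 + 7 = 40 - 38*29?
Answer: 3052278/16979 ≈ 179.77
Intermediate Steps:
G = -6414 (G = -42 + 6*(40 - 38*29) = -42 + 6*(40 - 1102) = -42 + 6*(-1062) = -42 - 6372 = -6414)
Y = 13037/16979 (Y = (-2207 + (-6414 - 1*4416))/(-1454 - 15525) = (-2207 + (-6414 - 4416))/(-16979) = (-2207 - 10830)*(-1/16979) = -13037*(-1/16979) = 13037/16979 ≈ 0.76783)
L(45, 83) + Y = 179 + 13037/16979 = 3052278/16979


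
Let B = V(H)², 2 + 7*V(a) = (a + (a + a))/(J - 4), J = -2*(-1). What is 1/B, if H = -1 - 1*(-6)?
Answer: 196/361 ≈ 0.54294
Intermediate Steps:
J = 2
H = 5 (H = -1 + 6 = 5)
V(a) = -2/7 - 3*a/14 (V(a) = -2/7 + ((a + (a + a))/(2 - 4))/7 = -2/7 + ((a + 2*a)/(-2))/7 = -2/7 + ((3*a)*(-½))/7 = -2/7 + (-3*a/2)/7 = -2/7 - 3*a/14)
B = 361/196 (B = (-2/7 - 3/14*5)² = (-2/7 - 15/14)² = (-19/14)² = 361/196 ≈ 1.8418)
1/B = 1/(361/196) = 196/361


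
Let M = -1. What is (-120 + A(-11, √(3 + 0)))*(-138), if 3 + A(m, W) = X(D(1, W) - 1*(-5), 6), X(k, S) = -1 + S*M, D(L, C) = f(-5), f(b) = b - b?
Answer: 17940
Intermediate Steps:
f(b) = 0
D(L, C) = 0
X(k, S) = -1 - S (X(k, S) = -1 + S*(-1) = -1 - S)
A(m, W) = -10 (A(m, W) = -3 + (-1 - 1*6) = -3 + (-1 - 6) = -3 - 7 = -10)
(-120 + A(-11, √(3 + 0)))*(-138) = (-120 - 10)*(-138) = -130*(-138) = 17940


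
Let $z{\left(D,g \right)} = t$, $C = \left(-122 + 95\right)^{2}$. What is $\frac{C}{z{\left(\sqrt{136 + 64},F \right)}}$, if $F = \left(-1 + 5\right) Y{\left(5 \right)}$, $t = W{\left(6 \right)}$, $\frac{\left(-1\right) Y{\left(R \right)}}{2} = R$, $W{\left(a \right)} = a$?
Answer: $\frac{243}{2} \approx 121.5$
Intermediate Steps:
$Y{\left(R \right)} = - 2 R$
$t = 6$
$C = 729$ ($C = \left(-27\right)^{2} = 729$)
$F = -40$ ($F = \left(-1 + 5\right) \left(\left(-2\right) 5\right) = 4 \left(-10\right) = -40$)
$z{\left(D,g \right)} = 6$
$\frac{C}{z{\left(\sqrt{136 + 64},F \right)}} = \frac{729}{6} = 729 \cdot \frac{1}{6} = \frac{243}{2}$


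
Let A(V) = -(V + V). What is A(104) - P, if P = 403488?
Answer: -403696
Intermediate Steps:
A(V) = -2*V
A(104) - P = -2*104 - 1*403488 = -208 - 403488 = -403696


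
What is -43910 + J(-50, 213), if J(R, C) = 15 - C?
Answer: -44108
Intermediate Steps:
-43910 + J(-50, 213) = -43910 + (15 - 1*213) = -43910 + (15 - 213) = -43910 - 198 = -44108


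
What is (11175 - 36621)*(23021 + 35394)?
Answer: -1486428090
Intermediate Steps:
(11175 - 36621)*(23021 + 35394) = -25446*58415 = -1486428090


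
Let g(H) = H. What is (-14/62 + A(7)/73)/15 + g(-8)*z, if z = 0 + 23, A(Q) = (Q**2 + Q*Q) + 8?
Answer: -416207/2263 ≈ -183.92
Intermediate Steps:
A(Q) = 8 + 2*Q**2 (A(Q) = (Q**2 + Q**2) + 8 = 2*Q**2 + 8 = 8 + 2*Q**2)
z = 23
(-14/62 + A(7)/73)/15 + g(-8)*z = (-14/62 + (8 + 2*7**2)/73)/15 - 8*23 = (-14*1/62 + (8 + 2*49)*(1/73))*(1/15) - 184 = (-7/31 + (8 + 98)*(1/73))*(1/15) - 184 = (-7/31 + 106*(1/73))*(1/15) - 184 = (-7/31 + 106/73)*(1/15) - 184 = (2775/2263)*(1/15) - 184 = 185/2263 - 184 = -416207/2263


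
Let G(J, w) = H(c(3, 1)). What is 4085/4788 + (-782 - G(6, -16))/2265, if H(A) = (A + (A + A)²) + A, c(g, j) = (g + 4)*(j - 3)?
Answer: 33133/190260 ≈ 0.17415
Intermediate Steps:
c(g, j) = (-3 + j)*(4 + g) (c(g, j) = (4 + g)*(-3 + j) = (-3 + j)*(4 + g))
H(A) = 2*A + 4*A² (H(A) = (A + (2*A)²) + A = (A + 4*A²) + A = 2*A + 4*A²)
G(J, w) = 756 (G(J, w) = 2*(-12 - 3*3 + 4*1 + 3*1)*(1 + 2*(-12 - 3*3 + 4*1 + 3*1)) = 2*(-12 - 9 + 4 + 3)*(1 + 2*(-12 - 9 + 4 + 3)) = 2*(-14)*(1 + 2*(-14)) = 2*(-14)*(1 - 28) = 2*(-14)*(-27) = 756)
4085/4788 + (-782 - G(6, -16))/2265 = 4085/4788 + (-782 - 1*756)/2265 = 4085*(1/4788) + (-782 - 756)*(1/2265) = 215/252 - 1538*1/2265 = 215/252 - 1538/2265 = 33133/190260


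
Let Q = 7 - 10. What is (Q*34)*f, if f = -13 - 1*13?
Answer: 2652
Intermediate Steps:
Q = -3
f = -26 (f = -13 - 13 = -26)
(Q*34)*f = -3*34*(-26) = -102*(-26) = 2652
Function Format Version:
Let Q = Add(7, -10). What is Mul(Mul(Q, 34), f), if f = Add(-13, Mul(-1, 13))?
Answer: 2652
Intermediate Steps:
Q = -3
f = -26 (f = Add(-13, -13) = -26)
Mul(Mul(Q, 34), f) = Mul(Mul(-3, 34), -26) = Mul(-102, -26) = 2652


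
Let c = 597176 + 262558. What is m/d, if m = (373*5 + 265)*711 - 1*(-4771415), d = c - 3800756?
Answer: -6285845/2941022 ≈ -2.1373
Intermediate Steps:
c = 859734
d = -2941022 (d = 859734 - 3800756 = -2941022)
m = 6285845 (m = (1865 + 265)*711 + 4771415 = 2130*711 + 4771415 = 1514430 + 4771415 = 6285845)
m/d = 6285845/(-2941022) = 6285845*(-1/2941022) = -6285845/2941022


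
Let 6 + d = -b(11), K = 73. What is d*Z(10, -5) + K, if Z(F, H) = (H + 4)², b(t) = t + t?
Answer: 45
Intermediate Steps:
b(t) = 2*t
d = -28 (d = -6 - 2*11 = -6 - 1*22 = -6 - 22 = -28)
Z(F, H) = (4 + H)²
d*Z(10, -5) + K = -28*(4 - 5)² + 73 = -28*(-1)² + 73 = -28*1 + 73 = -28 + 73 = 45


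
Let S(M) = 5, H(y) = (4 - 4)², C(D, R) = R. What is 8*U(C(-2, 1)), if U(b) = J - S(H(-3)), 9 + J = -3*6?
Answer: -256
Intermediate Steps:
H(y) = 0 (H(y) = 0² = 0)
J = -27 (J = -9 - 3*6 = -9 - 18 = -27)
U(b) = -32 (U(b) = -27 - 1*5 = -27 - 5 = -32)
8*U(C(-2, 1)) = 8*(-32) = -256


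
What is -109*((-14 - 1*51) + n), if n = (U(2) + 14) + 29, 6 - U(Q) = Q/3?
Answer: 5450/3 ≈ 1816.7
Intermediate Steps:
U(Q) = 6 - Q/3
n = 145/3 (n = ((6 - ⅓*2) + 14) + 29 = ((6 - ⅔) + 14) + 29 = (16/3 + 14) + 29 = 58/3 + 29 = 145/3 ≈ 48.333)
-109*((-14 - 1*51) + n) = -109*((-14 - 1*51) + 145/3) = -109*((-14 - 51) + 145/3) = -109*(-65 + 145/3) = -109*(-50/3) = 5450/3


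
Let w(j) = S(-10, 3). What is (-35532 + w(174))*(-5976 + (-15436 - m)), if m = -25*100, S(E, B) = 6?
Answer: 671867712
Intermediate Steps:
w(j) = 6
m = -2500
(-35532 + w(174))*(-5976 + (-15436 - m)) = (-35532 + 6)*(-5976 + (-15436 - 1*(-2500))) = -35526*(-5976 + (-15436 + 2500)) = -35526*(-5976 - 12936) = -35526*(-18912) = 671867712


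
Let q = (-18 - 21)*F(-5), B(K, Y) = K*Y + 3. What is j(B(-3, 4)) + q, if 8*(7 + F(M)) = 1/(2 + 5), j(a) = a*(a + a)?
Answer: 24321/56 ≈ 434.30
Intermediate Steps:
B(K, Y) = 3 + K*Y
j(a) = 2*a² (j(a) = a*(2*a) = 2*a²)
F(M) = -391/56 (F(M) = -7 + 1/(8*(2 + 5)) = -7 + (⅛)/7 = -7 + (⅛)*(⅐) = -7 + 1/56 = -391/56)
q = 15249/56 (q = (-18 - 21)*(-391/56) = -39*(-391/56) = 15249/56 ≈ 272.30)
j(B(-3, 4)) + q = 2*(3 - 3*4)² + 15249/56 = 2*(3 - 12)² + 15249/56 = 2*(-9)² + 15249/56 = 2*81 + 15249/56 = 162 + 15249/56 = 24321/56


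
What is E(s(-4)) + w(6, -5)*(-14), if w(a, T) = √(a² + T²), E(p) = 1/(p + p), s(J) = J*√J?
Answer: -14*√61 + I/16 ≈ -109.34 + 0.0625*I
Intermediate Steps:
s(J) = J^(3/2)
E(p) = 1/(2*p)
w(a, T) = √(T² + a²)
E(s(-4)) + w(6, -5)*(-14) = 1/(2*((-4)^(3/2))) + √((-5)² + 6²)*(-14) = 1/(2*((-8*I))) + √(25 + 36)*(-14) = (I/8)/2 + √61*(-14) = I/16 - 14*√61 = -14*√61 + I/16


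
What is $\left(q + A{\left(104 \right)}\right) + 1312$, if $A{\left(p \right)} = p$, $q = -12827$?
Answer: $-11411$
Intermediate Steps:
$\left(q + A{\left(104 \right)}\right) + 1312 = \left(-12827 + 104\right) + 1312 = -12723 + 1312 = -11411$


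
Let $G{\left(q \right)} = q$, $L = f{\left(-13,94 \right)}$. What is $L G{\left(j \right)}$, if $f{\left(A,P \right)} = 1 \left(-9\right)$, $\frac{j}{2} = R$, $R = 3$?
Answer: $-54$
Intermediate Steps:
$j = 6$ ($j = 2 \cdot 3 = 6$)
$f{\left(A,P \right)} = -9$
$L = -9$
$L G{\left(j \right)} = \left(-9\right) 6 = -54$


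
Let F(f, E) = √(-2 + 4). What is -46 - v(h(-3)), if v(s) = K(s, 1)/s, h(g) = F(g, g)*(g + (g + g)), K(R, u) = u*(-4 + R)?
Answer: -47 - 2*√2/9 ≈ -47.314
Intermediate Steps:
F(f, E) = √2
h(g) = 3*g*√2 (h(g) = √2*(g + (g + g)) = √2*(g + 2*g) = √2*(3*g) = 3*g*√2)
v(s) = (-4 + s)/s (v(s) = (1*(-4 + s))/s = (-4 + s)/s)
-46 - v(h(-3)) = -46 - (-4 + 3*(-3)*√2)/(3*(-3)*√2) = -46 - (-4 - 9*√2)/((-9*√2)) = -46 - (-√2/18)*(-4 - 9*√2) = -46 - (-1)*√2*(-4 - 9*√2)/18 = -46 + √2*(-4 - 9*√2)/18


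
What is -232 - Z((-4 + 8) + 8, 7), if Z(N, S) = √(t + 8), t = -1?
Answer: -232 - √7 ≈ -234.65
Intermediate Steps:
Z(N, S) = √7 (Z(N, S) = √(-1 + 8) = √7)
-232 - Z((-4 + 8) + 8, 7) = -232 - √7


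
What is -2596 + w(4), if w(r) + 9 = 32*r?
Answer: -2477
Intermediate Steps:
w(r) = -9 + 32*r
-2596 + w(4) = -2596 + (-9 + 32*4) = -2596 + (-9 + 128) = -2596 + 119 = -2477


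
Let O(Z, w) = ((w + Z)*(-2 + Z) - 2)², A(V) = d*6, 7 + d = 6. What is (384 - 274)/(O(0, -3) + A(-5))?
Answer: 11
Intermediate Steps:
d = -1 (d = -7 + 6 = -1)
A(V) = -6 (A(V) = -1*6 = -6)
O(Z, w) = (-2 + (-2 + Z)*(Z + w))² (O(Z, w) = ((Z + w)*(-2 + Z) - 2)² = ((-2 + Z)*(Z + w) - 2)² = (-2 + (-2 + Z)*(Z + w))²)
(384 - 274)/(O(0, -3) + A(-5)) = (384 - 274)/((2 - 1*0² + 2*0 + 2*(-3) - 1*0*(-3))² - 6) = 110/((2 - 1*0 + 0 - 6 + 0)² - 6) = 110/((2 + 0 + 0 - 6 + 0)² - 6) = 110/((-4)² - 6) = 110/(16 - 6) = 110/10 = 110*(⅒) = 11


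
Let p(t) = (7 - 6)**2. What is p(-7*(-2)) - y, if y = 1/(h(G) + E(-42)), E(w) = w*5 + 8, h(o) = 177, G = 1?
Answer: 26/25 ≈ 1.0400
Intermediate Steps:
p(t) = 1 (p(t) = 1**2 = 1)
E(w) = 8 + 5*w (E(w) = 5*w + 8 = 8 + 5*w)
y = -1/25 (y = 1/(177 + (8 + 5*(-42))) = 1/(177 + (8 - 210)) = 1/(177 - 202) = 1/(-25) = -1/25 ≈ -0.040000)
p(-7*(-2)) - y = 1 - 1*(-1/25) = 1 + 1/25 = 26/25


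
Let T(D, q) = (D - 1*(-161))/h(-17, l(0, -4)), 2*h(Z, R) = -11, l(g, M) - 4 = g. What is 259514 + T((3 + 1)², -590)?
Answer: 2854300/11 ≈ 2.5948e+5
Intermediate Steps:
l(g, M) = 4 + g
h(Z, R) = -11/2 (h(Z, R) = (½)*(-11) = -11/2)
T(D, q) = -322/11 - 2*D/11 (T(D, q) = (D - 1*(-161))/(-11/2) = (D + 161)*(-2/11) = (161 + D)*(-2/11) = -322/11 - 2*D/11)
259514 + T((3 + 1)², -590) = 259514 + (-322/11 - 2*(3 + 1)²/11) = 259514 + (-322/11 - 2/11*4²) = 259514 + (-322/11 - 2/11*16) = 259514 + (-322/11 - 32/11) = 259514 - 354/11 = 2854300/11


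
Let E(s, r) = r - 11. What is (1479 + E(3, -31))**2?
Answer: 2064969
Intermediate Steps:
E(s, r) = -11 + r
(1479 + E(3, -31))**2 = (1479 + (-11 - 31))**2 = (1479 - 42)**2 = 1437**2 = 2064969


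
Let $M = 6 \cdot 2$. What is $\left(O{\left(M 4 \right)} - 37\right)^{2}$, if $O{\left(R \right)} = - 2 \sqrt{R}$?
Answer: $1561 + 592 \sqrt{3} \approx 2586.4$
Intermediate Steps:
$M = 12$
$\left(O{\left(M 4 \right)} - 37\right)^{2} = \left(- 2 \sqrt{12 \cdot 4} - 37\right)^{2} = \left(- 2 \sqrt{48} - 37\right)^{2} = \left(- 2 \cdot 4 \sqrt{3} - 37\right)^{2} = \left(- 8 \sqrt{3} - 37\right)^{2} = \left(-37 - 8 \sqrt{3}\right)^{2}$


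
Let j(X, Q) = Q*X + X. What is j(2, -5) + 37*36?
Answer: 1324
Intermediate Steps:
j(X, Q) = X + Q*X
j(2, -5) + 37*36 = 2*(1 - 5) + 37*36 = 2*(-4) + 1332 = -8 + 1332 = 1324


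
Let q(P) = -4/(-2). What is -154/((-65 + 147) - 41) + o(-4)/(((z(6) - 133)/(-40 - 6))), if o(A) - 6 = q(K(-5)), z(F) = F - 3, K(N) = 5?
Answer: -2466/2665 ≈ -0.92533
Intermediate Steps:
q(P) = 2 (q(P) = -4*(-½) = 2)
z(F) = -3 + F
o(A) = 8 (o(A) = 6 + 2 = 8)
-154/((-65 + 147) - 41) + o(-4)/(((z(6) - 133)/(-40 - 6))) = -154/((-65 + 147) - 41) + 8/((((-3 + 6) - 133)/(-40 - 6))) = -154/(82 - 41) + 8/(((3 - 133)/(-46))) = -154/41 + 8/((-130*(-1/46))) = -154*1/41 + 8/(65/23) = -154/41 + 8*(23/65) = -154/41 + 184/65 = -2466/2665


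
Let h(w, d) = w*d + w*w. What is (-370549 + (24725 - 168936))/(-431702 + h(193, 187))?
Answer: 257380/179181 ≈ 1.4364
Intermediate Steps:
h(w, d) = w² + d*w (h(w, d) = d*w + w² = w² + d*w)
(-370549 + (24725 - 168936))/(-431702 + h(193, 187)) = (-370549 + (24725 - 168936))/(-431702 + 193*(187 + 193)) = (-370549 - 144211)/(-431702 + 193*380) = -514760/(-431702 + 73340) = -514760/(-358362) = -514760*(-1/358362) = 257380/179181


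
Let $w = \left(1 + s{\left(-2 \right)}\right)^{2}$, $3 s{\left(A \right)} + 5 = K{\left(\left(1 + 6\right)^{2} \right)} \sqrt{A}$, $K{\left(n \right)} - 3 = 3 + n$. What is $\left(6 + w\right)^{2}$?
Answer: $\frac{35807264}{81} + \frac{2636480 i \sqrt{2}}{81} \approx 4.4207 \cdot 10^{5} + 46031.0 i$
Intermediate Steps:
$K{\left(n \right)} = 6 + n$ ($K{\left(n \right)} = 3 + \left(3 + n\right) = 6 + n$)
$s{\left(A \right)} = - \frac{5}{3} + \frac{55 \sqrt{A}}{3}$ ($s{\left(A \right)} = - \frac{5}{3} + \frac{\left(6 + \left(1 + 6\right)^{2}\right) \sqrt{A}}{3} = - \frac{5}{3} + \frac{\left(6 + 7^{2}\right) \sqrt{A}}{3} = - \frac{5}{3} + \frac{\left(6 + 49\right) \sqrt{A}}{3} = - \frac{5}{3} + \frac{55 \sqrt{A}}{3}$)
$w = \left(- \frac{2}{3} + \frac{55 i \sqrt{2}}{3}\right)^{2}$ ($w = \left(1 - \left(\frac{5}{3} - \frac{55 \sqrt{-2}}{3}\right)\right)^{2} = \left(1 - \left(\frac{5}{3} - \frac{55 i \sqrt{2}}{3}\right)\right)^{2} = \left(- \frac{2}{3} + \frac{55 i \sqrt{2}}{3}\right)^{2} \approx -671.78 - 34.57 i$)
$\left(6 + w\right)^{2} = \left(6 + \frac{\left(-2 + 55 i \sqrt{2}\right)^{2}}{9}\right)^{2}$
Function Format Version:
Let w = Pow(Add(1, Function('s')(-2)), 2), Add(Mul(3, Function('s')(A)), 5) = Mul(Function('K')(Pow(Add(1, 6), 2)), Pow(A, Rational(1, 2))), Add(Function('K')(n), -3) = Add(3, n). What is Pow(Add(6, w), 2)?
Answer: Add(Rational(35807264, 81), Mul(Rational(2636480, 81), I, Pow(2, Rational(1, 2)))) ≈ Add(4.4207e+5, Mul(46031., I))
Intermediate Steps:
Function('K')(n) = Add(6, n) (Function('K')(n) = Add(3, Add(3, n)) = Add(6, n))
Function('s')(A) = Add(Rational(-5, 3), Mul(Rational(55, 3), Pow(A, Rational(1, 2)))) (Function('s')(A) = Add(Rational(-5, 3), Mul(Rational(1, 3), Mul(Add(6, Pow(Add(1, 6), 2)), Pow(A, Rational(1, 2))))) = Add(Rational(-5, 3), Mul(Rational(1, 3), Mul(Add(6, Pow(7, 2)), Pow(A, Rational(1, 2))))) = Add(Rational(-5, 3), Mul(Rational(1, 3), Mul(Add(6, 49), Pow(A, Rational(1, 2))))) = Add(Rational(-5, 3), Mul(Rational(1, 3), Mul(55, Pow(A, Rational(1, 2))))) = Add(Rational(-5, 3), Mul(Rational(55, 3), Pow(A, Rational(1, 2)))))
w = Pow(Add(Rational(-2, 3), Mul(Rational(55, 3), I, Pow(2, Rational(1, 2)))), 2) (w = Pow(Add(1, Add(Rational(-5, 3), Mul(Rational(55, 3), Pow(-2, Rational(1, 2))))), 2) = Pow(Add(1, Add(Rational(-5, 3), Mul(Rational(55, 3), Mul(I, Pow(2, Rational(1, 2)))))), 2) = Pow(Add(1, Add(Rational(-5, 3), Mul(Rational(55, 3), I, Pow(2, Rational(1, 2))))), 2) = Pow(Add(Rational(-2, 3), Mul(Rational(55, 3), I, Pow(2, Rational(1, 2)))), 2) ≈ Add(-671.78, Mul(-34.570, I)))
Pow(Add(6, w), 2) = Pow(Add(6, Mul(Rational(1, 9), Pow(Add(-2, Mul(55, I, Pow(2, Rational(1, 2)))), 2))), 2)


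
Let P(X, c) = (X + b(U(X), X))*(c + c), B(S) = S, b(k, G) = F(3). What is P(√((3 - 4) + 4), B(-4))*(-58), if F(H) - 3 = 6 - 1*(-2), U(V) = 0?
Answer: 5104 + 464*√3 ≈ 5907.7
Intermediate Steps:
F(H) = 11 (F(H) = 3 + (6 - 1*(-2)) = 3 + (6 + 2) = 3 + 8 = 11)
b(k, G) = 11
P(X, c) = 2*c*(11 + X) (P(X, c) = (X + 11)*(c + c) = (11 + X)*(2*c) = 2*c*(11 + X))
P(√((3 - 4) + 4), B(-4))*(-58) = (2*(-4)*(11 + √((3 - 4) + 4)))*(-58) = (2*(-4)*(11 + √(-1 + 4)))*(-58) = (2*(-4)*(11 + √3))*(-58) = (-88 - 8*√3)*(-58) = 5104 + 464*√3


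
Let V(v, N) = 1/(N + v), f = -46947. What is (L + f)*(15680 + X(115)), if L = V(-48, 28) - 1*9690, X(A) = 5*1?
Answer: -3553408517/4 ≈ -8.8835e+8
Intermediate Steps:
X(A) = 5
L = -193801/20 (L = 1/(28 - 48) - 1*9690 = 1/(-20) - 9690 = -1/20 - 9690 = -193801/20 ≈ -9690.0)
(L + f)*(15680 + X(115)) = (-193801/20 - 46947)*(15680 + 5) = -1132741/20*15685 = -3553408517/4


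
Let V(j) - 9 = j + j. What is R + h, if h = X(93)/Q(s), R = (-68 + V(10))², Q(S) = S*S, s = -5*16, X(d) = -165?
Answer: 1946847/1280 ≈ 1521.0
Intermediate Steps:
V(j) = 9 + 2*j (V(j) = 9 + (j + j) = 9 + 2*j)
s = -80
Q(S) = S²
R = 1521 (R = (-68 + (9 + 2*10))² = (-68 + (9 + 20))² = (-68 + 29)² = (-39)² = 1521)
h = -33/1280 (h = -165/((-80)²) = -165/6400 = -165*1/6400 = -33/1280 ≈ -0.025781)
R + h = 1521 - 33/1280 = 1946847/1280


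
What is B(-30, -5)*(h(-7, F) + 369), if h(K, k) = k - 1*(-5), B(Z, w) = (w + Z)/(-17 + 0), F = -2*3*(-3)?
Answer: 13720/17 ≈ 807.06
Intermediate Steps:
F = 18 (F = -6*(-3) = 18)
B(Z, w) = -Z/17 - w/17 (B(Z, w) = (Z + w)/(-17) = (Z + w)*(-1/17) = -Z/17 - w/17)
h(K, k) = 5 + k (h(K, k) = k + 5 = 5 + k)
B(-30, -5)*(h(-7, F) + 369) = (-1/17*(-30) - 1/17*(-5))*((5 + 18) + 369) = (30/17 + 5/17)*(23 + 369) = (35/17)*392 = 13720/17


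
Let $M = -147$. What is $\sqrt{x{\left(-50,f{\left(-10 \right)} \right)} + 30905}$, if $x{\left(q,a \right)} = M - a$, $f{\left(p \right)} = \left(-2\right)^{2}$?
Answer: $\sqrt{30754} \approx 175.37$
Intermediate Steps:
$f{\left(p \right)} = 4$
$x{\left(q,a \right)} = -147 - a$
$\sqrt{x{\left(-50,f{\left(-10 \right)} \right)} + 30905} = \sqrt{\left(-147 - 4\right) + 30905} = \sqrt{-151 + 30905} = \sqrt{30754}$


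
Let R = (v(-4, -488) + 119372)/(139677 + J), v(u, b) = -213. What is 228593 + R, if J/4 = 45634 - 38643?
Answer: 38321678272/167641 ≈ 2.2859e+5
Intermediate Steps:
J = 27964 (J = 4*(45634 - 38643) = 4*6991 = 27964)
R = 119159/167641 (R = (-213 + 119372)/(139677 + 27964) = 119159/167641 ≈ 0.71080)
228593 + R = 228593 + 119159/167641 = 38321678272/167641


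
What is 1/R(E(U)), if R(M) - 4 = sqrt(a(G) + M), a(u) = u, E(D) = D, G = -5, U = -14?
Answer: 4/35 - I*sqrt(19)/35 ≈ 0.11429 - 0.12454*I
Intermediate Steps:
R(M) = 4 + sqrt(-5 + M)
1/R(E(U)) = 1/(4 + sqrt(-5 - 14)) = 1/(4 + sqrt(-19)) = 1/(4 + I*sqrt(19))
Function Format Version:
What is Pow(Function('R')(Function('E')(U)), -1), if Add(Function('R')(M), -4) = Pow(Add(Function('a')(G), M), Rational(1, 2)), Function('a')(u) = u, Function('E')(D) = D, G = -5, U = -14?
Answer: Add(Rational(4, 35), Mul(Rational(-1, 35), I, Pow(19, Rational(1, 2)))) ≈ Add(0.11429, Mul(-0.12454, I))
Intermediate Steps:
Function('R')(M) = Add(4, Pow(Add(-5, M), Rational(1, 2)))
Pow(Function('R')(Function('E')(U)), -1) = Pow(Add(4, Pow(Add(-5, -14), Rational(1, 2))), -1) = Pow(Add(4, Pow(-19, Rational(1, 2))), -1) = Pow(Add(4, Mul(I, Pow(19, Rational(1, 2)))), -1)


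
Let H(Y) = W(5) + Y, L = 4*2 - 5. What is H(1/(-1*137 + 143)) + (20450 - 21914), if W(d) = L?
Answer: -8765/6 ≈ -1460.8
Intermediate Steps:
L = 3 (L = 8 - 5 = 3)
W(d) = 3
H(Y) = 3 + Y
H(1/(-1*137 + 143)) + (20450 - 21914) = (3 + 1/(-1*137 + 143)) + (20450 - 21914) = (3 + 1/(-137 + 143)) - 1464 = (3 + 1/6) - 1464 = 19/6 - 1464 = -8765/6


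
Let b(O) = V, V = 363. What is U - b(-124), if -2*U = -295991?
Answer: 295265/2 ≈ 1.4763e+5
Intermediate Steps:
U = 295991/2 (U = -½*(-295991) = 295991/2 ≈ 1.4800e+5)
b(O) = 363
U - b(-124) = 295991/2 - 1*363 = 295991/2 - 363 = 295265/2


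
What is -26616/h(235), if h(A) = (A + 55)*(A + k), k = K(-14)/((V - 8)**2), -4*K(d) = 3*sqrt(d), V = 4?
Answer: -1280974848/3279925027 - 1277568*I*sqrt(14)/16399625135 ≈ -0.39055 - 0.00029148*I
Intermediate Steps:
K(d) = -3*sqrt(d)/4
k = -3*I*sqrt(14)/64 (k = (-3*I*sqrt(14)/4)/((4 - 8)**2) = (-3*I*sqrt(14)/4)/((-4)**2) = -3*I*sqrt(14)/4/16 = -3*I*sqrt(14)/4*(1/16) = -3*I*sqrt(14)/64 ≈ -0.17539*I)
h(A) = (55 + A)*(A - 3*I*sqrt(14)/64) (h(A) = (A + 55)*(A - 3*I*sqrt(14)/64) = (55 + A)*(A - 3*I*sqrt(14)/64))
-26616/h(235) = -26616/(235**2 + 55*235 - 165*I*sqrt(14)/64 - 3/64*I*235*sqrt(14)) = -26616/(55225 + 12925 - 165*I*sqrt(14)/64 - 705*I*sqrt(14)/64) = -26616/(68150 - 435*I*sqrt(14)/32)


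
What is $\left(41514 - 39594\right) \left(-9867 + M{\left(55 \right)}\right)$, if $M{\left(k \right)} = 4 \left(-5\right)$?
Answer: $-18983040$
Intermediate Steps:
$M{\left(k \right)} = -20$
$\left(41514 - 39594\right) \left(-9867 + M{\left(55 \right)}\right) = \left(41514 - 39594\right) \left(-9867 - 20\right) = 1920 \left(-9887\right) = -18983040$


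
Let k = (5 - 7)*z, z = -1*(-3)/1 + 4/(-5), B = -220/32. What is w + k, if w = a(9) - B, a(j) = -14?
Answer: -461/40 ≈ -11.525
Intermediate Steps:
B = -55/8 (B = -220*1/32 = -55/8 ≈ -6.8750)
z = 11/5 (z = 3*1 + 4*(-⅕) = 3 - ⅘ = 11/5 ≈ 2.2000)
w = -57/8 (w = -14 - 1*(-55/8) = -14 + 55/8 = -57/8 ≈ -7.1250)
k = -22/5 (k = (5 - 7)*(11/5) = -2*11/5 = -22/5 ≈ -4.4000)
w + k = -57/8 - 22/5 = -461/40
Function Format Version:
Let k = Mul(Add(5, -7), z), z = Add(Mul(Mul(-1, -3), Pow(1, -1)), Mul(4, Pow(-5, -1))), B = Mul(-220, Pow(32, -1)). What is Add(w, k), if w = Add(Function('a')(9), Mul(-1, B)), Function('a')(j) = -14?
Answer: Rational(-461, 40) ≈ -11.525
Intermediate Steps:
B = Rational(-55, 8) (B = Mul(-220, Rational(1, 32)) = Rational(-55, 8) ≈ -6.8750)
z = Rational(11, 5) (z = Add(Mul(3, 1), Mul(4, Rational(-1, 5))) = Add(3, Rational(-4, 5)) = Rational(11, 5) ≈ 2.2000)
w = Rational(-57, 8) (w = Add(-14, Mul(-1, Rational(-55, 8))) = Add(-14, Rational(55, 8)) = Rational(-57, 8) ≈ -7.1250)
k = Rational(-22, 5) (k = Mul(Add(5, -7), Rational(11, 5)) = Mul(-2, Rational(11, 5)) = Rational(-22, 5) ≈ -4.4000)
Add(w, k) = Add(Rational(-57, 8), Rational(-22, 5)) = Rational(-461, 40)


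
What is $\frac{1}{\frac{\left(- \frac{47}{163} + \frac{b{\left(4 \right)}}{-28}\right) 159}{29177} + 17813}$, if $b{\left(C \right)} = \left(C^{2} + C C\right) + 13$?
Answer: $\frac{133163828}{2372045892655} \approx 5.6139 \cdot 10^{-5}$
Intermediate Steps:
$b{\left(C \right)} = 13 + 2 C^{2}$ ($b{\left(C \right)} = \left(C^{2} + C^{2}\right) + 13 = 2 C^{2} + 13 = 13 + 2 C^{2}$)
$\frac{1}{\frac{\left(- \frac{47}{163} + \frac{b{\left(4 \right)}}{-28}\right) 159}{29177} + 17813} = \frac{1}{\frac{\left(- \frac{47}{163} + \frac{13 + 2 \cdot 4^{2}}{-28}\right) 159}{29177} + 17813} = \frac{1}{\left(\left(-47\right) \frac{1}{163} + \left(13 + 2 \cdot 16\right) \left(- \frac{1}{28}\right)\right) 159 \cdot \frac{1}{29177} + 17813} = \frac{1}{\left(- \frac{47}{163} + \left(13 + 32\right) \left(- \frac{1}{28}\right)\right) 159 \cdot \frac{1}{29177} + 17813} = \frac{1}{\left(- \frac{47}{163} + 45 \left(- \frac{1}{28}\right)\right) 159 \cdot \frac{1}{29177} + 17813} = \frac{1}{\left(- \frac{47}{163} - \frac{45}{28}\right) 159 \cdot \frac{1}{29177} + 17813} = \frac{1}{\left(- \frac{8651}{4564}\right) 159 \cdot \frac{1}{29177} + 17813} = \frac{1}{\left(- \frac{1375509}{4564}\right) \frac{1}{29177} + 17813} = \frac{1}{- \frac{1375509}{133163828} + 17813} = \frac{1}{\frac{2372045892655}{133163828}} = \frac{133163828}{2372045892655}$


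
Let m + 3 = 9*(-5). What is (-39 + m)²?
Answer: 7569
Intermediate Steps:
m = -48 (m = -3 + 9*(-5) = -3 - 45 = -48)
(-39 + m)² = (-39 - 48)² = (-87)² = 7569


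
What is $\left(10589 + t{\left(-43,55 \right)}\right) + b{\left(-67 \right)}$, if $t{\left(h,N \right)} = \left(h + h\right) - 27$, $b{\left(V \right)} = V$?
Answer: $10409$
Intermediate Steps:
$t{\left(h,N \right)} = -27 + 2 h$ ($t{\left(h,N \right)} = 2 h - 27 = -27 + 2 h$)
$\left(10589 + t{\left(-43,55 \right)}\right) + b{\left(-67 \right)} = \left(10589 + \left(-27 + 2 \left(-43\right)\right)\right) - 67 = \left(10589 - 113\right) - 67 = 10476 - 67 = 10409$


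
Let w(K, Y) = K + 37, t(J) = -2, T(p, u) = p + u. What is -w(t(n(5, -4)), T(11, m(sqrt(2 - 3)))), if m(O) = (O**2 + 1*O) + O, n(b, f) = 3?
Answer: -35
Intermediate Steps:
m(O) = O**2 + 2*O (m(O) = (O**2 + O) + O = (O + O**2) + O = O**2 + 2*O)
w(K, Y) = 37 + K
-w(t(n(5, -4)), T(11, m(sqrt(2 - 3)))) = -(37 - 2) = -1*35 = -35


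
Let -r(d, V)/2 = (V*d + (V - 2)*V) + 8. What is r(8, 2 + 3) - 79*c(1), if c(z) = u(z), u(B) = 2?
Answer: -284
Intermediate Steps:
c(z) = 2
r(d, V) = -16 - 2*V*d - 2*V*(-2 + V) (r(d, V) = -2*((V*d + (V - 2)*V) + 8) = -2*((V*d + (-2 + V)*V) + 8) = -2*((V*d + V*(-2 + V)) + 8) = -2*(8 + V*d + V*(-2 + V)) = -16 - 2*V*d - 2*V*(-2 + V))
r(8, 2 + 3) - 79*c(1) = (-16 - 2*(2 + 3)² + 4*(2 + 3) - 2*(2 + 3)*8) - 79*2 = (-16 - 2*5² + 4*5 - 2*5*8) - 158 = (-16 - 2*25 + 20 - 80) - 158 = (-16 - 50 + 20 - 80) - 158 = -126 - 158 = -284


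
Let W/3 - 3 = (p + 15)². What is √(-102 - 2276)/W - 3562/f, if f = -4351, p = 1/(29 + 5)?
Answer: 3562/4351 + 1156*I*√2378/793767 ≈ 0.81866 + 0.071018*I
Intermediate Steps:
p = 1/34 ≈ 0.029412
W = 793767/1156 (W = 9 + 3*(1/34 + 15)² = 9 + 3*(511/34)² = 9 + 3*(261121/1156) = 9 + 783363/1156 = 793767/1156 ≈ 686.65)
√(-102 - 2276)/W - 3562/f = √(-102 - 2276)/(793767/1156) - 3562/(-4351) = √(-2378)*(1156/793767) - 3562*(-1/4351) = (I*√2378)*(1156/793767) + 3562/4351 = 1156*I*√2378/793767 + 3562/4351 = 3562/4351 + 1156*I*√2378/793767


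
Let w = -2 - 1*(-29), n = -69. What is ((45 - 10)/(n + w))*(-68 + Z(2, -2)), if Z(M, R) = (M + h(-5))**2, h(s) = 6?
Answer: 10/3 ≈ 3.3333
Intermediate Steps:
w = 27 (w = -2 + 29 = 27)
Z(M, R) = (6 + M)**2 (Z(M, R) = (M + 6)**2 = (6 + M)**2)
((45 - 10)/(n + w))*(-68 + Z(2, -2)) = ((45 - 10)/(-69 + 27))*(-68 + (6 + 2)**2) = (35/(-42))*(-68 + 8**2) = (35*(-1/42))*(-68 + 64) = -5/6*(-4) = 10/3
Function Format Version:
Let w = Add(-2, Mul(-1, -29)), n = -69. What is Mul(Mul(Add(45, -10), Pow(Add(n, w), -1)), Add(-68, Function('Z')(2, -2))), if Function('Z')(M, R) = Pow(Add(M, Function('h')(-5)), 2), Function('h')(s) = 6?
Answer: Rational(10, 3) ≈ 3.3333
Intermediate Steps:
w = 27 (w = Add(-2, 29) = 27)
Function('Z')(M, R) = Pow(Add(6, M), 2) (Function('Z')(M, R) = Pow(Add(M, 6), 2) = Pow(Add(6, M), 2))
Mul(Mul(Add(45, -10), Pow(Add(n, w), -1)), Add(-68, Function('Z')(2, -2))) = Mul(Mul(Add(45, -10), Pow(Add(-69, 27), -1)), Add(-68, Pow(Add(6, 2), 2))) = Mul(Mul(35, Pow(-42, -1)), Add(-68, Pow(8, 2))) = Mul(Mul(35, Rational(-1, 42)), Add(-68, 64)) = Mul(Rational(-5, 6), -4) = Rational(10, 3)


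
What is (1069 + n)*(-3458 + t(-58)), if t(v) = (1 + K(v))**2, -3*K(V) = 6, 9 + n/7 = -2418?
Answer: 55035440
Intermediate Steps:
n = -16989 (n = -63 + 7*(-2418) = -63 - 16926 = -16989)
K(V) = -2 (K(V) = -1/3*6 = -2)
t(v) = 1 (t(v) = (1 - 2)**2 = (-1)**2 = 1)
(1069 + n)*(-3458 + t(-58)) = (1069 - 16989)*(-3458 + 1) = -15920*(-3457) = 55035440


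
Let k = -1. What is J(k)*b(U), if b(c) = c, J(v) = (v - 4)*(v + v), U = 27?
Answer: 270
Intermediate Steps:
J(v) = 2*v*(-4 + v) (J(v) = (-4 + v)*(2*v) = 2*v*(-4 + v))
J(k)*b(U) = (2*(-1)*(-4 - 1))*27 = (2*(-1)*(-5))*27 = 10*27 = 270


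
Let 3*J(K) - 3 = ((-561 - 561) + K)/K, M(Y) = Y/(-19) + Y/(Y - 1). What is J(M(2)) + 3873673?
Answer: 69722585/18 ≈ 3.8735e+6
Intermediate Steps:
M(Y) = -Y/19 + Y/(-1 + Y) (M(Y) = Y*(-1/19) + Y/(-1 + Y) = -Y/19 + Y/(-1 + Y))
J(K) = 1 + (-1122 + K)/(3*K) (J(K) = 1 + (((-561 - 561) + K)/K)/3 = 1 + ((-1122 + K)/K)/3 = 1 + (-1122 + K)/(3*K))
J(M(2)) + 3873673 = (4/3 - 374*19*(-1 + 2)/(2*(20 - 1*2))) + 3873673 = (4/3 - 374*19/(2*(20 - 2))) + 3873673 = (4/3 - 374/((1/19)*2*1*18)) + 3873673 = (4/3 - 374/36/19) + 3873673 = (4/3 - 374*19/36) + 3873673 = (4/3 - 3553/18) + 3873673 = -3529/18 + 3873673 = 69722585/18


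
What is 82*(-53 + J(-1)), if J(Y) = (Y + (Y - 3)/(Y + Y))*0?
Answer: -4346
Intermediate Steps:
J(Y) = 0 (J(Y) = (Y + (-3 + Y)/((2*Y)))*0 = (Y + (-3 + Y)*(1/(2*Y)))*0 = (Y + (-3 + Y)/(2*Y))*0 = 0)
82*(-53 + J(-1)) = 82*(-53 + 0) = 82*(-53) = -4346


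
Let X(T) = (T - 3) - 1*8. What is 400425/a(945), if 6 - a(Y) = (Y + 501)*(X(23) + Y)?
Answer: -133475/461272 ≈ -0.28936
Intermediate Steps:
X(T) = -11 + T (X(T) = (-3 + T) - 8 = -11 + T)
a(Y) = 6 - (12 + Y)*(501 + Y) (a(Y) = 6 - (Y + 501)*((-11 + 23) + Y) = 6 - (501 + Y)*(12 + Y) = 6 - (12 + Y)*(501 + Y))
400425/a(945) = 400425/(-6006 - 1*945**2 - 513*945) = 400425/(-6006 - 1*893025 - 484785) = 400425/(-6006 - 893025 - 484785) = 400425/(-1383816) = 400425*(-1/1383816) = -133475/461272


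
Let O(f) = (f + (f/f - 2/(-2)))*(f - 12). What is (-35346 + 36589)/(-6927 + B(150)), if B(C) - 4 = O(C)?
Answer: 1243/14053 ≈ 0.088451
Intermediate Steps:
O(f) = (-12 + f)*(2 + f) (O(f) = (f + (1 - 2*(-1/2)))*(-12 + f) = (f + (1 + 1))*(-12 + f) = (f + 2)*(-12 + f) = (2 + f)*(-12 + f) = (-12 + f)*(2 + f))
B(C) = -20 + C**2 - 10*C (B(C) = 4 + (-24 + C**2 - 10*C) = -20 + C**2 - 10*C)
(-35346 + 36589)/(-6927 + B(150)) = (-35346 + 36589)/(-6927 + (-20 + 150**2 - 10*150)) = 1243/(-6927 + (-20 + 22500 - 1500)) = 1243/(-6927 + 20980) = 1243/14053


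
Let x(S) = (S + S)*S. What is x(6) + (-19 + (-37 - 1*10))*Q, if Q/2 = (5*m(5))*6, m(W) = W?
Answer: -19728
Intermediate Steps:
x(S) = 2*S**2 (x(S) = (2*S)*S = 2*S**2)
Q = 300 (Q = 2*((5*5)*6) = 2*(25*6) = 2*150 = 300)
x(6) + (-19 + (-37 - 1*10))*Q = 2*6**2 + (-19 + (-37 - 1*10))*300 = 2*36 + (-19 + (-37 - 10))*300 = 72 + (-19 - 47)*300 = 72 - 66*300 = 72 - 19800 = -19728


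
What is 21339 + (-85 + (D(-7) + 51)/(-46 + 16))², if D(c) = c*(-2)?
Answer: 1041733/36 ≈ 28937.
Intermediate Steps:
D(c) = -2*c
21339 + (-85 + (D(-7) + 51)/(-46 + 16))² = 21339 + (-85 + (-2*(-7) + 51)/(-46 + 16))² = 21339 + (-85 + (14 + 51)/(-30))² = 21339 + (-85 + 65*(-1/30))² = 21339 + (-85 - 13/6)² = 21339 + (-523/6)² = 21339 + 273529/36 = 1041733/36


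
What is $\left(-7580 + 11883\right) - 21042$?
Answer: $-16739$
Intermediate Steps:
$\left(-7580 + 11883\right) - 21042 = 4303 - 21042 = -16739$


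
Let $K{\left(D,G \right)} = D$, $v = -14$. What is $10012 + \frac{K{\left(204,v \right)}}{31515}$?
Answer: $\frac{105176128}{10505} \approx 10012.0$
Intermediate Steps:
$10012 + \frac{K{\left(204,v \right)}}{31515} = 10012 + \frac{204}{31515} = 10012 + 204 \cdot \frac{1}{31515} = 10012 + \frac{68}{10505} = \frac{105176128}{10505}$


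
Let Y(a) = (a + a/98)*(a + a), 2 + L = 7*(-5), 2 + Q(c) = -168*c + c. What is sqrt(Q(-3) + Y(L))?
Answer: sqrt(159982)/7 ≈ 57.140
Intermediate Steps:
Q(c) = -2 - 167*c (Q(c) = -2 + (-168*c + c) = -2 - 167*c)
L = -37 (L = -2 + 7*(-5) = -2 - 35 = -37)
Y(a) = 99*a**2/49 (Y(a) = (a + a*(1/98))*(2*a) = (a + a/98)*(2*a) = (99*a/98)*(2*a) = 99*a**2/49)
sqrt(Q(-3) + Y(L)) = sqrt((-2 - 167*(-3)) + (99/49)*(-37)**2) = sqrt((-2 + 501) + (99/49)*1369) = sqrt(499 + 135531/49) = sqrt(159982/49) = sqrt(159982)/7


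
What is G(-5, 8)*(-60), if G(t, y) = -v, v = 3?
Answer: 180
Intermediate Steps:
G(t, y) = -3 (G(t, y) = -1*3 = -3)
G(-5, 8)*(-60) = -3*(-60) = 180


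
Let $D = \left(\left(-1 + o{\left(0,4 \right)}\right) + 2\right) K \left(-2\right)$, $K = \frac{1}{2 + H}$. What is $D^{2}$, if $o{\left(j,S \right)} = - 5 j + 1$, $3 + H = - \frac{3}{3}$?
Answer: $4$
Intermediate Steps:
$H = -4$ ($H = -3 - \frac{3}{3} = -3 - 1 = -4$)
$o{\left(j,S \right)} = 1 - 5 j$
$K = - \frac{1}{2}$ ($K = \frac{1}{2 - 4} = \frac{1}{-2} = - \frac{1}{2} \approx -0.5$)
$D = 2$ ($D = \left(\left(-1 + \left(1 - 0\right)\right) + 2\right) \left(- \frac{1}{2}\right) \left(-2\right) = \left(\left(-1 + \left(1 + 0\right)\right) + 2\right) \left(- \frac{1}{2}\right) \left(-2\right) = \left(\left(-1 + 1\right) + 2\right) \left(- \frac{1}{2}\right) \left(-2\right) = \left(0 + 2\right) \left(- \frac{1}{2}\right) \left(-2\right) = 2 \left(- \frac{1}{2}\right) \left(-2\right) = \left(-1\right) \left(-2\right) = 2$)
$D^{2} = 2^{2} = 4$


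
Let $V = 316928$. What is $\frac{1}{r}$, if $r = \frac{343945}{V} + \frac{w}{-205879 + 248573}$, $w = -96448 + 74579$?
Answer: $\frac{6765462016}{3876744699} \approx 1.7451$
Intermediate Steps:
$w = -21869$
$r = \frac{3876744699}{6765462016}$ ($r = \frac{343945}{316928} - \frac{21869}{-205879 + 248573} = 343945 \cdot \frac{1}{316928} - \frac{21869}{42694} = \frac{343945}{316928} - \frac{21869}{42694} = \frac{3876744699}{6765462016} \approx 0.57302$)
$\frac{1}{r} = \frac{1}{\frac{3876744699}{6765462016}} = \frac{6765462016}{3876744699}$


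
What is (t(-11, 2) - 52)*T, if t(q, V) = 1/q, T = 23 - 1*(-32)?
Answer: -2865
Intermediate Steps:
T = 55 (T = 23 + 32 = 55)
(t(-11, 2) - 52)*T = (1/(-11) - 52)*55 = (-1/11 - 52)*55 = -573/11*55 = -2865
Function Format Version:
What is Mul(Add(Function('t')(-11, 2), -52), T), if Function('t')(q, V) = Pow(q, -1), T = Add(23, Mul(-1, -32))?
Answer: -2865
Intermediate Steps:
T = 55 (T = Add(23, 32) = 55)
Mul(Add(Function('t')(-11, 2), -52), T) = Mul(Add(Pow(-11, -1), -52), 55) = Mul(Add(Rational(-1, 11), -52), 55) = Mul(Rational(-573, 11), 55) = -2865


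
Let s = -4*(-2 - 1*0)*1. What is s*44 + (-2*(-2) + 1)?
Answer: 357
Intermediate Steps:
s = 8 (s = -4*(-2 + 0)*1 = -4*(-2)*1 = 8*1 = 8)
s*44 + (-2*(-2) + 1) = 8*44 + (-2*(-2) + 1) = 352 + (4 + 1) = 352 + 5 = 357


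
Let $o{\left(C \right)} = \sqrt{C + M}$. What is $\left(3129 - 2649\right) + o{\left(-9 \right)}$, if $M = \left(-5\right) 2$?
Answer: $480 + i \sqrt{19} \approx 480.0 + 4.3589 i$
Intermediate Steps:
$M = -10$
$o{\left(C \right)} = \sqrt{-10 + C}$ ($o{\left(C \right)} = \sqrt{C - 10} = \sqrt{-10 + C}$)
$\left(3129 - 2649\right) + o{\left(-9 \right)} = \left(3129 - 2649\right) + \sqrt{-10 - 9} = 480 + \sqrt{-19} = 480 + i \sqrt{19}$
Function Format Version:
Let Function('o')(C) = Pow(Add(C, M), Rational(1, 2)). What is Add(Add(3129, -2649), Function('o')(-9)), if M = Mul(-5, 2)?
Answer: Add(480, Mul(I, Pow(19, Rational(1, 2)))) ≈ Add(480.00, Mul(4.3589, I))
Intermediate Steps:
M = -10
Function('o')(C) = Pow(Add(-10, C), Rational(1, 2)) (Function('o')(C) = Pow(Add(C, -10), Rational(1, 2)) = Pow(Add(-10, C), Rational(1, 2)))
Add(Add(3129, -2649), Function('o')(-9)) = Add(Add(3129, -2649), Pow(Add(-10, -9), Rational(1, 2))) = Add(480, Pow(-19, Rational(1, 2))) = Add(480, Mul(I, Pow(19, Rational(1, 2))))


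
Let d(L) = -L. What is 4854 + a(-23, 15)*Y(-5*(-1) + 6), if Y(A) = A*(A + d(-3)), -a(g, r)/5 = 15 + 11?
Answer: -15166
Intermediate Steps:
a(g, r) = -130 (a(g, r) = -5*(15 + 11) = -5*26 = -130)
Y(A) = A*(3 + A) (Y(A) = A*(A - 1*(-3)) = A*(A + 3) = A*(3 + A))
4854 + a(-23, 15)*Y(-5*(-1) + 6) = 4854 - 130*(-5*(-1) + 6)*(3 + (-5*(-1) + 6)) = 4854 - 130*(5 + 6)*(3 + (5 + 6)) = 4854 - 1430*(3 + 11) = 4854 - 1430*14 = 4854 - 130*154 = 4854 - 20020 = -15166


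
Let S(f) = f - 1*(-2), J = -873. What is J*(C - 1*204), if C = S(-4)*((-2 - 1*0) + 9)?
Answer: 190314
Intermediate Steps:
S(f) = 2 + f (S(f) = f + 2 = 2 + f)
C = -14 (C = (2 - 4)*((-2 - 1*0) + 9) = -2*((-2 + 0) + 9) = -2*(-2 + 9) = -2*7 = -14)
J*(C - 1*204) = -873*(-14 - 1*204) = -873*(-14 - 204) = -873*(-218) = 190314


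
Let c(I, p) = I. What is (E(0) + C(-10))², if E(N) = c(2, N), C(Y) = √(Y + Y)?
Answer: -16 + 8*I*√5 ≈ -16.0 + 17.889*I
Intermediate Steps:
C(Y) = √2*√Y (C(Y) = √(2*Y) = √2*√Y)
E(N) = 2
(E(0) + C(-10))² = (2 + √2*√(-10))² = (2 + √2*(I*√10))² = (2 + 2*I*√5)²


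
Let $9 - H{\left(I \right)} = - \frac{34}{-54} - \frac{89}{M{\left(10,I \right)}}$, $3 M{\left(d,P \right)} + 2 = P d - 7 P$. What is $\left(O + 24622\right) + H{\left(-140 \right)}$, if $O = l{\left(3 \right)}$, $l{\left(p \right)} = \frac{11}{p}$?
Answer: $\frac{280673009}{11394} \approx 24633.0$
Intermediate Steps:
$M{\left(d,P \right)} = - \frac{2}{3} - \frac{7 P}{3} + \frac{P d}{3}$ ($M{\left(d,P \right)} = - \frac{2}{3} + \frac{P d - 7 P}{3} = - \frac{2}{3} + \frac{- 7 P + P d}{3} = - \frac{2}{3} + \left(- \frac{7 P}{3} + \frac{P d}{3}\right) = - \frac{2}{3} - \frac{7 P}{3} + \frac{P d}{3}$)
$O = \frac{11}{3} \approx 3.6667$
$H{\left(I \right)} = \frac{226}{27} + \frac{89}{- \frac{2}{3} + I}$ ($H{\left(I \right)} = 9 - \left(- \frac{34}{-54} - \frac{89}{- \frac{2}{3} - \frac{7 I}{3} + \frac{1}{3} I 10}\right) = 9 - \left(\left(-34\right) \left(- \frac{1}{54}\right) - \frac{89}{- \frac{2}{3} - \frac{7 I}{3} + \frac{10 I}{3}}\right) = 9 - \left(\frac{17}{27} - \frac{89}{- \frac{2}{3} + I}\right) = \frac{226}{27} + \frac{89}{- \frac{2}{3} + I}$)
$\left(O + 24622\right) + H{\left(-140 \right)} = \left(\frac{11}{3} + 24622\right) + \frac{6757 + 678 \left(-140\right)}{27 \left(-2 + 3 \left(-140\right)\right)} = \frac{73877}{3} + \frac{6757 - 94920}{27 \left(-2 - 420\right)} = \frac{73877}{3} + \frac{1}{27} \frac{1}{-422} \left(-88163\right) = \frac{73877}{3} + \frac{1}{27} \left(- \frac{1}{422}\right) \left(-88163\right) = \frac{73877}{3} + \frac{88163}{11394} = \frac{280673009}{11394}$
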